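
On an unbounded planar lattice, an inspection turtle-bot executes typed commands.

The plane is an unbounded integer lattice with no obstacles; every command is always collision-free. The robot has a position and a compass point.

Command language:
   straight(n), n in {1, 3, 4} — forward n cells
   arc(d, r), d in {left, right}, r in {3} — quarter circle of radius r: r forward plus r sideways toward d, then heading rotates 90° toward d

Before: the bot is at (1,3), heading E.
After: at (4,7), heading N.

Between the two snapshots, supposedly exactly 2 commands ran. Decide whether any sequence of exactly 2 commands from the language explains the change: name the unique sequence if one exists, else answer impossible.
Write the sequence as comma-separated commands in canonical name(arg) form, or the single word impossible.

arc(left, 3), straight(1)

key: order matters: swapping arc(left, 3) and straight(1) lands elsewhere
t0: at (1,3), heading E
t=1 arc(left, 3) ⇒ at (4,6), heading N
t=2 straight(1) ⇒ at (4,7), heading N
no rival 2-sequence matches.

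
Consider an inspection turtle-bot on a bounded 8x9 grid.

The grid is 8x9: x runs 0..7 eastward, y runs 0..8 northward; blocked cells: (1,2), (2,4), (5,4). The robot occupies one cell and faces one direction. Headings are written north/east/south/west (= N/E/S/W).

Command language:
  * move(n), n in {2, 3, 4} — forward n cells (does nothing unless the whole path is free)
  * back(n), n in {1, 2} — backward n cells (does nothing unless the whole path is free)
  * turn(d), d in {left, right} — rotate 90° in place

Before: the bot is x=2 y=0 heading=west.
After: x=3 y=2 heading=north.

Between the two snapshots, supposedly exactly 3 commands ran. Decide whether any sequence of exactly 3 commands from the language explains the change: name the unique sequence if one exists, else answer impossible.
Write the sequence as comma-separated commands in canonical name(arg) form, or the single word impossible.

key: running move(2) before back(1) would end elsewhere — order is forced
start: x=2 y=0 heading=west
step 1 (back(1)): x=3 y=0 heading=west
step 2 (turn(right)): x=3 y=0 heading=north
step 3 (move(2)): x=3 y=2 heading=north
no rival 3-sequence matches.

back(1), turn(right), move(2)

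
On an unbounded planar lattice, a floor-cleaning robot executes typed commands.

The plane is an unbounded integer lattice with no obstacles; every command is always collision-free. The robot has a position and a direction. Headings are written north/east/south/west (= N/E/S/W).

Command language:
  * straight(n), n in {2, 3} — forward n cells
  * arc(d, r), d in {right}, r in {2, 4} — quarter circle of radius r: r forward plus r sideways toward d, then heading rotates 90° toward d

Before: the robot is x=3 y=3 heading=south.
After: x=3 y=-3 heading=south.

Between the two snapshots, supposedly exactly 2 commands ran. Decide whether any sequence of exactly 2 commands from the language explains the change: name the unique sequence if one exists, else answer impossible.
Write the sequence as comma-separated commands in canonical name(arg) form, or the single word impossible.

straight(3), straight(3)

key: heading stays S — no command in the sequence turns
start: x=3 y=3 heading=south
1. straight(3) → x=3 y=0 heading=south
2. straight(3) → x=3 y=-3 heading=south
uniquely the one of 16 2-step routes that fits.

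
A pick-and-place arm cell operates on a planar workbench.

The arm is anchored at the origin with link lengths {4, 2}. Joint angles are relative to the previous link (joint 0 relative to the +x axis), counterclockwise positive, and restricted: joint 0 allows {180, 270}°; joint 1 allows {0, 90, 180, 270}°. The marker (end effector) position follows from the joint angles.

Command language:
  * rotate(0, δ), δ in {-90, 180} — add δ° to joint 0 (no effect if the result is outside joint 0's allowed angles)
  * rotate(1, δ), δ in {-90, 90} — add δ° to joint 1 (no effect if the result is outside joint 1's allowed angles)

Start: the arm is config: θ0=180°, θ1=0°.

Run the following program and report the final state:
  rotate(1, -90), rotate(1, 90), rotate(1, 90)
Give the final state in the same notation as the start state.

from: config: θ0=180°, θ1=0°
[1] after rotate(1, -90): config: θ0=180°, θ1=270°
[2] after rotate(1, 90): config: θ0=180°, θ1=0°
[3] after rotate(1, 90): config: θ0=180°, θ1=90°

config: θ0=180°, θ1=90°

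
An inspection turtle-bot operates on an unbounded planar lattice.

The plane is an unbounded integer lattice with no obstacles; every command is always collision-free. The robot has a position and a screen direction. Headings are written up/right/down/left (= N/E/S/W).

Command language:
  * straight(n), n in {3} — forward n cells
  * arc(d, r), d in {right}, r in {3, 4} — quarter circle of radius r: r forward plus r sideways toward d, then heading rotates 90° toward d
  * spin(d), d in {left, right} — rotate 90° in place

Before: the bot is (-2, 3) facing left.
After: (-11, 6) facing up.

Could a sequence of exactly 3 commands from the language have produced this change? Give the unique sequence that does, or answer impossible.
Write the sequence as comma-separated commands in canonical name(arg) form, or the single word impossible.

key: position moved to (-11,6) AND the heading swung to N — translation plus rotation needed
start: (-2, 3) facing left
1. straight(3) → (-5, 3) facing left
2. straight(3) → (-8, 3) facing left
3. arc(right, 3) → (-11, 6) facing up
no rival 3-sequence matches.

straight(3), straight(3), arc(right, 3)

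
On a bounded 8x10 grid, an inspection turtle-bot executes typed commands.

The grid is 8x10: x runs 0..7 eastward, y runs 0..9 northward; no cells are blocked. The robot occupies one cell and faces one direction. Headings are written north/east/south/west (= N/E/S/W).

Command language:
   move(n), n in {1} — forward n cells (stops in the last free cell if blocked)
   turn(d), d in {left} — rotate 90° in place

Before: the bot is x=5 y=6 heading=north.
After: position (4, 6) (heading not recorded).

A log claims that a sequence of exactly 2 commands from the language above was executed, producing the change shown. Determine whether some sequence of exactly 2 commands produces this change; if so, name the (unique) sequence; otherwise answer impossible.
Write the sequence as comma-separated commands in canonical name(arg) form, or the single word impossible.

key: running move(1) before turn(left) would end elsewhere — order is forced
from: x=5 y=6 heading=north
[1] after turn(left): x=5 y=6 heading=west
[2] after move(1): x=4 y=6 heading=west
uniquely the one of 4 2-step routes that fits.

turn(left), move(1)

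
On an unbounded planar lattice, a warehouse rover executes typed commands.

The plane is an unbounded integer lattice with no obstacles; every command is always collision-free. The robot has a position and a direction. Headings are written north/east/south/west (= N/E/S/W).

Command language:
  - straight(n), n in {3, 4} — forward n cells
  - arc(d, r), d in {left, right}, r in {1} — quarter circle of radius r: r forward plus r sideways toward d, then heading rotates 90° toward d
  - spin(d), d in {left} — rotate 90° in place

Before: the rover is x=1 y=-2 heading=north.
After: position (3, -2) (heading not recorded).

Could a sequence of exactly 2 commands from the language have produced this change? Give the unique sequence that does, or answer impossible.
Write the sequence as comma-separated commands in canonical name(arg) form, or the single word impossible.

start: x=1 y=-2 heading=north
step 1 (arc(right, 1)): x=2 y=-1 heading=east
step 2 (arc(right, 1)): x=3 y=-2 heading=south
all 25 alternatives checked — unique.

arc(right, 1), arc(right, 1)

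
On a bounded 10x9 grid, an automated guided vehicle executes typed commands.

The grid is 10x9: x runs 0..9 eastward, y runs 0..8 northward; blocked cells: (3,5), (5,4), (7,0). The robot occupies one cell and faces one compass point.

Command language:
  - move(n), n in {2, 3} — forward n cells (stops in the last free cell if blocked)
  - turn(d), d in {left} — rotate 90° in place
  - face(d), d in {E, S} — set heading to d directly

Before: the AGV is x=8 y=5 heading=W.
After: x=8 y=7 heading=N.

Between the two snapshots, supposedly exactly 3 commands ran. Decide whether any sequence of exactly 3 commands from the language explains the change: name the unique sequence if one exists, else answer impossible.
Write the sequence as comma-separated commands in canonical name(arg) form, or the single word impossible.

face(E), turn(left), move(2)

key: running move(2) before face(E) would end elsewhere — order is forced
begin: x=8 y=5 heading=W
[1] after face(E): x=8 y=5 heading=E
[2] after turn(left): x=8 y=5 heading=N
[3] after move(2): x=8 y=7 heading=N
uniquely the one of 125 3-step routes that fits.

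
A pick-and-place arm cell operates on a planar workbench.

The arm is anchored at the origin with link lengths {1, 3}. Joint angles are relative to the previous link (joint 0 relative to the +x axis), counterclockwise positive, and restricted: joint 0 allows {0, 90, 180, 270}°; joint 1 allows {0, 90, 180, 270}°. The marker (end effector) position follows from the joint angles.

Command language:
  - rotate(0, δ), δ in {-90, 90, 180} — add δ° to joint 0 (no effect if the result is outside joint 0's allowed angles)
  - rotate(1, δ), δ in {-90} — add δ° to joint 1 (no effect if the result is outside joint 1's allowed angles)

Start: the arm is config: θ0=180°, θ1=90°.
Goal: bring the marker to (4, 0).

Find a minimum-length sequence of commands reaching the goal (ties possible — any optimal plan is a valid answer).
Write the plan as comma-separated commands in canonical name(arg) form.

start: config: θ0=180°, θ1=90°
step 1 (rotate(0, 180)): config: θ0=0°, θ1=90°
step 2 (rotate(1, -90)): config: θ0=0°, θ1=0°
minimal: 2 command(s), checked below 2.

rotate(0, 180), rotate(1, -90)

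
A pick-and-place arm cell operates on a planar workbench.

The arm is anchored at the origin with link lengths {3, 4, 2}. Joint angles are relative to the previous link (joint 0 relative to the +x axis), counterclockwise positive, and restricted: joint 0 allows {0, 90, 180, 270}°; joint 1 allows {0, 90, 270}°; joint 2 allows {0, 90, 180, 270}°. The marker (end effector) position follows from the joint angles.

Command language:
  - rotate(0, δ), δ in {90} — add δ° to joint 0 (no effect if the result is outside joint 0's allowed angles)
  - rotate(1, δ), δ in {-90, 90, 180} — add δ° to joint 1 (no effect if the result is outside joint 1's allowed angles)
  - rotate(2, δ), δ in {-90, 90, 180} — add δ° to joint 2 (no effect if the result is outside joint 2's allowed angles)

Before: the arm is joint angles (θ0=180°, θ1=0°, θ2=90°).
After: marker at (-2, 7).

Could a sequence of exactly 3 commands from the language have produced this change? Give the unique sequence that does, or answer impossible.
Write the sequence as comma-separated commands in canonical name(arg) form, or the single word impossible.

rotate(0, 90), rotate(0, 90), rotate(0, 90)

start: joint angles (θ0=180°, θ1=0°, θ2=90°)
t=1 rotate(0, 90) ⇒ joint angles (θ0=270°, θ1=0°, θ2=90°)
t=2 rotate(0, 90) ⇒ joint angles (θ0=0°, θ1=0°, θ2=90°)
t=3 rotate(0, 90) ⇒ joint angles (θ0=90°, θ1=0°, θ2=90°)
all 343 alternatives checked — unique.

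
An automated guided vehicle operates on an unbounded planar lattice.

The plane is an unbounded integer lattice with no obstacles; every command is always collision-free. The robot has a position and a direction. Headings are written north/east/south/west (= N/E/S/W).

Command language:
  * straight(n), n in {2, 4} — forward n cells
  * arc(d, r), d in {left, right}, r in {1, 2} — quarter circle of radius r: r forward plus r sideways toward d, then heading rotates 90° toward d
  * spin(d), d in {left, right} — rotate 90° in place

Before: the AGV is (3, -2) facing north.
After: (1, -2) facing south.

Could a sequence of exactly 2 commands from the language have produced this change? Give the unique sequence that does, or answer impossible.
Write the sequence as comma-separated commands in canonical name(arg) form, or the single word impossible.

arc(left, 1), arc(left, 1)

key: position moved to (1,-2) AND the heading swung to S — translation plus rotation needed
initial: (3, -2) facing north
step 1 (arc(left, 1)): (2, -1) facing west
step 2 (arc(left, 1)): (1, -2) facing south
all 64 alternatives checked — unique.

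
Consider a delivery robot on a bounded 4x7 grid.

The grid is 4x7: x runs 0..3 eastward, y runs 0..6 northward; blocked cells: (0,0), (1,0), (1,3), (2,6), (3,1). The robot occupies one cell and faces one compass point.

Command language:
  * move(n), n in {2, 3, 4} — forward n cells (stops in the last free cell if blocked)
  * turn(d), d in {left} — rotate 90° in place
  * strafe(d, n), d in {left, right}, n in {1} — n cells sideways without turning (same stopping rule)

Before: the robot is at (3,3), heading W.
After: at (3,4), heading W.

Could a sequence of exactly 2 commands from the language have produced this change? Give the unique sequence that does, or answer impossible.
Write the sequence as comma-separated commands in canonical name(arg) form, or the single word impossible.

all 36 sequences checked — none match.

impossible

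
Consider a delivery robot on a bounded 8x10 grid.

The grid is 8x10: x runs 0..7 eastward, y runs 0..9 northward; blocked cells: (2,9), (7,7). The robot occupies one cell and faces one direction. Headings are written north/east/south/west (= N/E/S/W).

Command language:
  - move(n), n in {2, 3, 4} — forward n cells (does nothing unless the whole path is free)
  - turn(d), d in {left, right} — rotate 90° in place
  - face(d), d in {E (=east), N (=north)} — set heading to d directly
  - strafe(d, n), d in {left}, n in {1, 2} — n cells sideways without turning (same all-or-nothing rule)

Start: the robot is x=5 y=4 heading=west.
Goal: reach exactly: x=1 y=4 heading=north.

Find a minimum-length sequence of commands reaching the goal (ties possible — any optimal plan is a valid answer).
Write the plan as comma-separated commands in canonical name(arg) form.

move(4), turn(right)

initial: x=5 y=4 heading=west
[1] after move(4): x=1 y=4 heading=west
[2] after turn(right): x=1 y=4 heading=north
shorter routes all fall short; 2 is best.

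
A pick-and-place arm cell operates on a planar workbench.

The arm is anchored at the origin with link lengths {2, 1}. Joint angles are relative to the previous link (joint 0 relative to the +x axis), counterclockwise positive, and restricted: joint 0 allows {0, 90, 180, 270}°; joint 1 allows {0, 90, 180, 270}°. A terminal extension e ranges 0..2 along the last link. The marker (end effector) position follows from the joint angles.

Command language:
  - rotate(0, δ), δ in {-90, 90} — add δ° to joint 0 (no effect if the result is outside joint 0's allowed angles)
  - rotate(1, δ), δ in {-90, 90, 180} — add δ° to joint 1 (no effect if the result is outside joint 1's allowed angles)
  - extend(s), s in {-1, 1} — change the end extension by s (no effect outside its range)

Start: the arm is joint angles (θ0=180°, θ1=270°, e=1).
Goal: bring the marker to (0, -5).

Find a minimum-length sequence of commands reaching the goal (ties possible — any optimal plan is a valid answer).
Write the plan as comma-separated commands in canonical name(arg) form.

from: joint angles (θ0=180°, θ1=270°, e=1)
1. rotate(1, 90) → joint angles (θ0=180°, θ1=0°, e=1)
2. rotate(0, 90) → joint angles (θ0=270°, θ1=0°, e=1)
3. extend(1) → joint angles (θ0=270°, θ1=0°, e=2)
nothing shorter than 3 reaches the goal.

rotate(1, 90), rotate(0, 90), extend(1)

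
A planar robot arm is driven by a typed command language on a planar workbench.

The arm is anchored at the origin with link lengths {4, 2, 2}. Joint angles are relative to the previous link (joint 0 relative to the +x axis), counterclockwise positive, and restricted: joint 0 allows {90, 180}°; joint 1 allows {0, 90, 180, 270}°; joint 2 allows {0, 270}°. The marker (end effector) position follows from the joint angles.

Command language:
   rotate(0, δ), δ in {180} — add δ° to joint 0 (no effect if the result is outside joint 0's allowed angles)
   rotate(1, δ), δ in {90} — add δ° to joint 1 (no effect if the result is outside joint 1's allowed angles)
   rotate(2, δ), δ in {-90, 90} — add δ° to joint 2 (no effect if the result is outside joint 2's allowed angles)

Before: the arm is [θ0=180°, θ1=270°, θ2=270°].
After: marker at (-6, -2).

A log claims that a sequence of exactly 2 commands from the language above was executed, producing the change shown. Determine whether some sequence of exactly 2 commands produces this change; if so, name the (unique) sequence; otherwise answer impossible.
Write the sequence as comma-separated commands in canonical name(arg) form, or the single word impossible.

rotate(1, 90), rotate(1, 90)

initial: [θ0=180°, θ1=270°, θ2=270°]
step 1 (rotate(1, 90)): [θ0=180°, θ1=0°, θ2=270°]
step 2 (rotate(1, 90)): [θ0=180°, θ1=90°, θ2=270°]
uniquely the one of 16 2-step routes that fits.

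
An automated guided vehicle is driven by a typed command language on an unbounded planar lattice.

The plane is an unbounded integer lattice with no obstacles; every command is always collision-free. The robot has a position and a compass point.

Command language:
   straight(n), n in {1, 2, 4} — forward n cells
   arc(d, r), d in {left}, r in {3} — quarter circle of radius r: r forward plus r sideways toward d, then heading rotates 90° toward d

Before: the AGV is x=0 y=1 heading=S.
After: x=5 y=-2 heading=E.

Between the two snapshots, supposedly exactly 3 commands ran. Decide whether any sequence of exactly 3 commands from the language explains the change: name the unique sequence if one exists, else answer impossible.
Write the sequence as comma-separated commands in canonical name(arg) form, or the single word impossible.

arc(left, 3), straight(1), straight(1)

key: position moved to (5,-2) AND the heading swung to E — translation plus rotation needed
from: x=0 y=1 heading=S
t=1 arc(left, 3) ⇒ x=3 y=-2 heading=E
t=2 straight(1) ⇒ x=4 y=-2 heading=E
t=3 straight(1) ⇒ x=5 y=-2 heading=E
all 64 alternatives checked — unique.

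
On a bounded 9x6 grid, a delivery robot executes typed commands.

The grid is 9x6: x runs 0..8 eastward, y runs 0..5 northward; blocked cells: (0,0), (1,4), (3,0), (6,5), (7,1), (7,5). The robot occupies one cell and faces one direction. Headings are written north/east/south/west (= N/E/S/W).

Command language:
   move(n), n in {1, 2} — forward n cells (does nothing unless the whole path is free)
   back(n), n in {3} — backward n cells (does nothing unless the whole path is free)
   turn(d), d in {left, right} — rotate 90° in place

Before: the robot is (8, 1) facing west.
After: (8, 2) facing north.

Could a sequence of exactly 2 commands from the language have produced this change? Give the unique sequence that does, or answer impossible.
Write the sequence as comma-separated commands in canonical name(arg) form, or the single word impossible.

key: position moved to (8,2) AND the heading swung to N — translation plus rotation needed
t0: (8, 1) facing west
[1] after turn(right): (8, 1) facing north
[2] after move(1): (8, 2) facing north
no other 2-command option fits: unique.

turn(right), move(1)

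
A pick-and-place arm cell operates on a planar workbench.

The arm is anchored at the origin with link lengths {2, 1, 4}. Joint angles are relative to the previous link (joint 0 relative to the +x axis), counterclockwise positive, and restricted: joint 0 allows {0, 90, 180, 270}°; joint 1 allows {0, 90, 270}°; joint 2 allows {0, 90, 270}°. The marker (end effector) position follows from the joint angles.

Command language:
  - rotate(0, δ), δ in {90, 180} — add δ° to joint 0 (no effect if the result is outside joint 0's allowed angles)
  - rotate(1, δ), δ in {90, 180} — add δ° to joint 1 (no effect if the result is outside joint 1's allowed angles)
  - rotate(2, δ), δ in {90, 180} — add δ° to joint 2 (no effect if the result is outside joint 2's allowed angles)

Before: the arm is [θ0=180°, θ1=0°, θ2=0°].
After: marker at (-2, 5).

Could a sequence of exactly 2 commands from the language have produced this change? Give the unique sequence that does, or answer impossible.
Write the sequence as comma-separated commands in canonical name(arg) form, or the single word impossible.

key: order matters: swapping rotate(1, 90) and rotate(1, 180) lands elsewhere
start: [θ0=180°, θ1=0°, θ2=0°]
1. rotate(1, 90) → [θ0=180°, θ1=90°, θ2=0°]
2. rotate(1, 180) → [θ0=180°, θ1=270°, θ2=0°]
no rival 2-sequence matches.

rotate(1, 90), rotate(1, 180)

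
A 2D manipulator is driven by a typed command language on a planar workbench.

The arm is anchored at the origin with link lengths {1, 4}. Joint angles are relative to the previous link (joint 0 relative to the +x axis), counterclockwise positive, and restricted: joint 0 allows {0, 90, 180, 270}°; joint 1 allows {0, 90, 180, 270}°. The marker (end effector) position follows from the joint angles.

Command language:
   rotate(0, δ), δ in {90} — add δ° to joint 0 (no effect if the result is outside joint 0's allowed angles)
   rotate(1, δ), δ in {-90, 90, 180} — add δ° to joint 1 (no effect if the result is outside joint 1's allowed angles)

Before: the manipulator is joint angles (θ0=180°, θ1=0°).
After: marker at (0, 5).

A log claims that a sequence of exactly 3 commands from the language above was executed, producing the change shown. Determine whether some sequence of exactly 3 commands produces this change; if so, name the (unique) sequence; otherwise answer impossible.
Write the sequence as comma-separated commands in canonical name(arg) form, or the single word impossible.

t0: joint angles (θ0=180°, θ1=0°)
t=1 rotate(0, 90) ⇒ joint angles (θ0=270°, θ1=0°)
t=2 rotate(0, 90) ⇒ joint angles (θ0=0°, θ1=0°)
t=3 rotate(0, 90) ⇒ joint angles (θ0=90°, θ1=0°)
uniquely the one of 64 3-step routes that fits.

rotate(0, 90), rotate(0, 90), rotate(0, 90)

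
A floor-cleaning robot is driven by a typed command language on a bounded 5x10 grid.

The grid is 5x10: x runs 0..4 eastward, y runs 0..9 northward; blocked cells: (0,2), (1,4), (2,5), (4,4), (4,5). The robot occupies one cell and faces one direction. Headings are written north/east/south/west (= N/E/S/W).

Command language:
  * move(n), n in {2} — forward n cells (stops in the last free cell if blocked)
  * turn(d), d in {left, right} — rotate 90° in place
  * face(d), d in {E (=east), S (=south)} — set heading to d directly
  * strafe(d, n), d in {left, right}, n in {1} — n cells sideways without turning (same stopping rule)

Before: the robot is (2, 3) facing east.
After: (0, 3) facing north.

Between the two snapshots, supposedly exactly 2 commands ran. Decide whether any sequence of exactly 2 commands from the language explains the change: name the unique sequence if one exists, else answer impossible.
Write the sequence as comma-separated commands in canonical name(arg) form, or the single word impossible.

impossible

every 2-command combo misses the target.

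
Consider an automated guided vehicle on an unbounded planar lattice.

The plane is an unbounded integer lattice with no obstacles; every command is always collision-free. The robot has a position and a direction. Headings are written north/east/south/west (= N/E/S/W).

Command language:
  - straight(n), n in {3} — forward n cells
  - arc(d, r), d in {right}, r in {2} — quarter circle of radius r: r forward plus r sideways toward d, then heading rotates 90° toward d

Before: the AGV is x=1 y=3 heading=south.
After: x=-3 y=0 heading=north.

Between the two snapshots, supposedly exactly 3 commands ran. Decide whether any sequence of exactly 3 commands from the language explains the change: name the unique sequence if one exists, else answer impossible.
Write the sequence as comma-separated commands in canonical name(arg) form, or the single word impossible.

straight(3), arc(right, 2), arc(right, 2)

key: running arc(right, 2) before straight(3) would end elsewhere — order is forced
begin: x=1 y=3 heading=south
t=1 straight(3) ⇒ x=1 y=0 heading=south
t=2 arc(right, 2) ⇒ x=-1 y=-2 heading=west
t=3 arc(right, 2) ⇒ x=-3 y=0 heading=north
no other 3-command option fits: unique.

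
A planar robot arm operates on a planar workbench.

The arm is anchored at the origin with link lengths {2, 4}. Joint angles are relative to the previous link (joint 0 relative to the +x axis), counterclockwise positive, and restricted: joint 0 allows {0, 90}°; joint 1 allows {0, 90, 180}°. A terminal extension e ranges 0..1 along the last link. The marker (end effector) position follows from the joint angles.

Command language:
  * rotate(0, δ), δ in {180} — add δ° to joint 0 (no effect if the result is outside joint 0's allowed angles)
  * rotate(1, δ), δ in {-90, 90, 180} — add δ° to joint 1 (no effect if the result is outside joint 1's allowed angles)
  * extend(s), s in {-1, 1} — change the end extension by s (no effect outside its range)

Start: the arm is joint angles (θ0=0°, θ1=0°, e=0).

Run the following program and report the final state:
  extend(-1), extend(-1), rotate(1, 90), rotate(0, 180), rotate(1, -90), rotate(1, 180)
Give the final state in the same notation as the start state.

joint angles (θ0=0°, θ1=180°, e=0)

from: joint angles (θ0=0°, θ1=0°, e=0)
step 1 (extend(-1)): joint angles (θ0=0°, θ1=0°, e=0)
step 2 (extend(-1)): joint angles (θ0=0°, θ1=0°, e=0)
step 3 (rotate(1, 90)): joint angles (θ0=0°, θ1=90°, e=0)
step 4 (rotate(0, 180)): joint angles (θ0=0°, θ1=90°, e=0)
step 5 (rotate(1, -90)): joint angles (θ0=0°, θ1=0°, e=0)
step 6 (rotate(1, 180)): joint angles (θ0=0°, θ1=180°, e=0)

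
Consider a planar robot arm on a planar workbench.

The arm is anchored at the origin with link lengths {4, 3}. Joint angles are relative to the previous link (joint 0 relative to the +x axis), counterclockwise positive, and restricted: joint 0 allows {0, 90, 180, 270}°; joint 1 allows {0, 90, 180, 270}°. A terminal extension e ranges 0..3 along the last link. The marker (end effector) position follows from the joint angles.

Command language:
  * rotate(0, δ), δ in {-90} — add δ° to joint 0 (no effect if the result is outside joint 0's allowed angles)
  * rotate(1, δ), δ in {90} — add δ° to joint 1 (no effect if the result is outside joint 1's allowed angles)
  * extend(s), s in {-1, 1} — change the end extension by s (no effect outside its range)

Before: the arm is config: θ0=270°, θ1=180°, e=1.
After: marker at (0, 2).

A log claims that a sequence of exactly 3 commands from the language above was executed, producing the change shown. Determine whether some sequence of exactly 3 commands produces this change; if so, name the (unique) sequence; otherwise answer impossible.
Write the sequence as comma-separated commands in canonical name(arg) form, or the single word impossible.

extend(1), extend(1), extend(1)

t0: config: θ0=270°, θ1=180°, e=1
t=1 extend(1) ⇒ config: θ0=270°, θ1=180°, e=2
t=2 extend(1) ⇒ config: θ0=270°, θ1=180°, e=3
t=3 extend(1) ⇒ config: θ0=270°, θ1=180°, e=3
all 64 alternatives checked — unique.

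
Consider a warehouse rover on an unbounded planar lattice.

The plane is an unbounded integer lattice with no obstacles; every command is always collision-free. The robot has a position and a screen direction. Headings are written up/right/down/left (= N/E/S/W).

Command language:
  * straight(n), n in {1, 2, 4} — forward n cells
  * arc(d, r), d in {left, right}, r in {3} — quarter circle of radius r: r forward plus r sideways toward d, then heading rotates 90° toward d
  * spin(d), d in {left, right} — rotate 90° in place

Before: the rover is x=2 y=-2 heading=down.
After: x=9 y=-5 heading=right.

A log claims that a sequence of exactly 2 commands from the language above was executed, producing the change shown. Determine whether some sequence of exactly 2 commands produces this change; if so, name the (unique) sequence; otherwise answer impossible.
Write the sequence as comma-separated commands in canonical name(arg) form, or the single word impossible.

key: cell and facing (now E) both changed — the 2 commands mix motion and turning
from: x=2 y=-2 heading=down
step 1 (arc(left, 3)): x=5 y=-5 heading=right
step 2 (straight(4)): x=9 y=-5 heading=right
all 49 alternatives checked — unique.

arc(left, 3), straight(4)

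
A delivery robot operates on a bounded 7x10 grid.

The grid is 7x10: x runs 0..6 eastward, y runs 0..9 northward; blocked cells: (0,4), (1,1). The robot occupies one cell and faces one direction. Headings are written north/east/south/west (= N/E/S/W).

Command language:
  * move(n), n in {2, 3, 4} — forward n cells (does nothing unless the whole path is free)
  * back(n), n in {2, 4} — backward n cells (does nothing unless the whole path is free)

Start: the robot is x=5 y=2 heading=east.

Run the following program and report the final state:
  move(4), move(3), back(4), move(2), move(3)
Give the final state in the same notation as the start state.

x=6 y=2 heading=east

start: x=5 y=2 heading=east
t=1 move(4) ⇒ x=5 y=2 heading=east
t=2 move(3) ⇒ x=5 y=2 heading=east
t=3 back(4) ⇒ x=1 y=2 heading=east
t=4 move(2) ⇒ x=3 y=2 heading=east
t=5 move(3) ⇒ x=6 y=2 heading=east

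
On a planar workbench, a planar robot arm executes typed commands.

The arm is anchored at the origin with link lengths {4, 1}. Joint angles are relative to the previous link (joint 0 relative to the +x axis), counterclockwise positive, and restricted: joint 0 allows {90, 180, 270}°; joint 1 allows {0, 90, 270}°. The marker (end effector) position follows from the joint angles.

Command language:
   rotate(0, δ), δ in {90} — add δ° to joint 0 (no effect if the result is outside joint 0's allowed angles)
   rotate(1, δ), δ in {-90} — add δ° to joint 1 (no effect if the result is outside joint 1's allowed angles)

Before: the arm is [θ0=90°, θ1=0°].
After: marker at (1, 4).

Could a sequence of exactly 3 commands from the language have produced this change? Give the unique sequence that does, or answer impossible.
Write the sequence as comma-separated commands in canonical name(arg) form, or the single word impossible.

from: [θ0=90°, θ1=0°]
step 1 (rotate(1, -90)): [θ0=90°, θ1=270°]
step 2 (rotate(1, -90)): [θ0=90°, θ1=270°]
step 3 (rotate(1, -90)): [θ0=90°, θ1=270°]
all 8 alternatives checked — unique.

rotate(1, -90), rotate(1, -90), rotate(1, -90)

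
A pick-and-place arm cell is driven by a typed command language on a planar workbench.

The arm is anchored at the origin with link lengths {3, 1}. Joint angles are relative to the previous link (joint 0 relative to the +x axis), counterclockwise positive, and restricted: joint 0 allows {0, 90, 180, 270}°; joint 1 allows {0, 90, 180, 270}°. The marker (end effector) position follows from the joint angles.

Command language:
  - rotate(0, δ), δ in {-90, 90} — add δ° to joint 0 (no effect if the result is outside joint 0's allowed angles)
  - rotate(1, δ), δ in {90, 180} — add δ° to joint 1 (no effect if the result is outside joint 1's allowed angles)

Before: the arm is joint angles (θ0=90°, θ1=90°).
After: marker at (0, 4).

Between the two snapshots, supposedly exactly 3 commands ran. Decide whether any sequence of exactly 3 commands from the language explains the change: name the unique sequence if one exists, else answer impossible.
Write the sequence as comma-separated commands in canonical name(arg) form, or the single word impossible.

rotate(1, 90), rotate(1, 90), rotate(1, 90)

begin: joint angles (θ0=90°, θ1=90°)
step 1 (rotate(1, 90)): joint angles (θ0=90°, θ1=180°)
step 2 (rotate(1, 90)): joint angles (θ0=90°, θ1=270°)
step 3 (rotate(1, 90)): joint angles (θ0=90°, θ1=0°)
no other 3-command option fits: unique.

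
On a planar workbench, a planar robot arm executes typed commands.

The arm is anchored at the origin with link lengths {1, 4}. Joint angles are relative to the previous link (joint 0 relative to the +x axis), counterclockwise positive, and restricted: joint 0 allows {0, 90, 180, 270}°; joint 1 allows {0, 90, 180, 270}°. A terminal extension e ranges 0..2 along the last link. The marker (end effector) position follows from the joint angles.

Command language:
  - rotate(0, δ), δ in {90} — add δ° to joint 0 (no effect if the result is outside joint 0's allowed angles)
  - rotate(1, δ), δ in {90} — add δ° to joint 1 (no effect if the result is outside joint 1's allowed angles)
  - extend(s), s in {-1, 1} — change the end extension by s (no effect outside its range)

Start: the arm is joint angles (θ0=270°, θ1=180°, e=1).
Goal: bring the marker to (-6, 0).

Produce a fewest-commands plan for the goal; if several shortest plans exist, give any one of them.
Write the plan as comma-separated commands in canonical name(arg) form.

rotate(1, 90), rotate(1, 90), rotate(0, 90), rotate(0, 90), rotate(0, 90)

from: joint angles (θ0=270°, θ1=180°, e=1)
1. rotate(1, 90) → joint angles (θ0=270°, θ1=270°, e=1)
2. rotate(1, 90) → joint angles (θ0=270°, θ1=0°, e=1)
3. rotate(0, 90) → joint angles (θ0=0°, θ1=0°, e=1)
4. rotate(0, 90) → joint angles (θ0=90°, θ1=0°, e=1)
5. rotate(0, 90) → joint angles (θ0=180°, θ1=0°, e=1)
shorter routes all fall short; 5 is best.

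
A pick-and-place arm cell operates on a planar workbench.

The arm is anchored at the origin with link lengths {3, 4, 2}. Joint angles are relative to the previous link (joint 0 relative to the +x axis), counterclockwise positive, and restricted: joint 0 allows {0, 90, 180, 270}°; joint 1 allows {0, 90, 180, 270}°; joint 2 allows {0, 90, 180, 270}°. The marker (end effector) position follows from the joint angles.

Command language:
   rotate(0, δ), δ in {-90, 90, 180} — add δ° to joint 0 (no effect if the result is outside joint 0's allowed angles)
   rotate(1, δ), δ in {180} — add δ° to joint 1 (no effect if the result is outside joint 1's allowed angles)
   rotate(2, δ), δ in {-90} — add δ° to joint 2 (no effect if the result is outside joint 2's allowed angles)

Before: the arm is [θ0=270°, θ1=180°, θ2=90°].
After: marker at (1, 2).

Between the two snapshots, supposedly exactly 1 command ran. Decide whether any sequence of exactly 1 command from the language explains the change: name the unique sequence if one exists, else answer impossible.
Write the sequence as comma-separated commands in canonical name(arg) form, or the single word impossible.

t0: [θ0=270°, θ1=180°, θ2=90°]
t=1 rotate(0, -90) ⇒ [θ0=180°, θ1=180°, θ2=90°]
uniquely the one of 5 1-step routes that fits.

rotate(0, -90)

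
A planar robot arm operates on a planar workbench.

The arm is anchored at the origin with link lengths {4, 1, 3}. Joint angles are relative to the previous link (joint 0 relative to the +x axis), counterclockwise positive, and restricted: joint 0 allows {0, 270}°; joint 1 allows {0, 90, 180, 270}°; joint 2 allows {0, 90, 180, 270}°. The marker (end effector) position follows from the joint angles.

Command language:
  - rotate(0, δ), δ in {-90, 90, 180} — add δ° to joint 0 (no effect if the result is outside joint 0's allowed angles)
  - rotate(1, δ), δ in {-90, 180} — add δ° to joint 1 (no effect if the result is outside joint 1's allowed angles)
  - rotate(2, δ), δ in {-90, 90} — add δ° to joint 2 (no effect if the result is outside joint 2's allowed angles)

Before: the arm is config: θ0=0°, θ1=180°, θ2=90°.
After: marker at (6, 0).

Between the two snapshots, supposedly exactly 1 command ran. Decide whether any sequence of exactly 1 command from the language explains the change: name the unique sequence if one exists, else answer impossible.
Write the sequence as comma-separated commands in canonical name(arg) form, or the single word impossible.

rotate(2, 90)

start: config: θ0=0°, θ1=180°, θ2=90°
step 1 (rotate(2, 90)): config: θ0=0°, θ1=180°, θ2=180°
all 7 alternatives checked — unique.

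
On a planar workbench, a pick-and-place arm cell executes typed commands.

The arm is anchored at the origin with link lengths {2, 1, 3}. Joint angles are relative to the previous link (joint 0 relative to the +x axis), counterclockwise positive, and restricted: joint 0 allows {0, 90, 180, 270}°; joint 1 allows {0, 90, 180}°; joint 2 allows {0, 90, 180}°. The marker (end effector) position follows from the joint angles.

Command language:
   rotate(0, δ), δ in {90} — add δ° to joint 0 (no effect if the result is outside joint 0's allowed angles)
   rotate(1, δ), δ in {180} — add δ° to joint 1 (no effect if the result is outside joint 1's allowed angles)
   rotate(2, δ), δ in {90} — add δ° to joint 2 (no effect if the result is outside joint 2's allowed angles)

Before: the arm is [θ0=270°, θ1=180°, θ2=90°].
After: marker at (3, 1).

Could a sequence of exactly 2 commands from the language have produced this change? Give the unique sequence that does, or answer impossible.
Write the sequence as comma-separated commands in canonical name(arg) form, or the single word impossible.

start: [θ0=270°, θ1=180°, θ2=90°]
step 1 (rotate(0, 90)): [θ0=0°, θ1=180°, θ2=90°]
step 2 (rotate(0, 90)): [θ0=90°, θ1=180°, θ2=90°]
no rival 2-sequence matches.

rotate(0, 90), rotate(0, 90)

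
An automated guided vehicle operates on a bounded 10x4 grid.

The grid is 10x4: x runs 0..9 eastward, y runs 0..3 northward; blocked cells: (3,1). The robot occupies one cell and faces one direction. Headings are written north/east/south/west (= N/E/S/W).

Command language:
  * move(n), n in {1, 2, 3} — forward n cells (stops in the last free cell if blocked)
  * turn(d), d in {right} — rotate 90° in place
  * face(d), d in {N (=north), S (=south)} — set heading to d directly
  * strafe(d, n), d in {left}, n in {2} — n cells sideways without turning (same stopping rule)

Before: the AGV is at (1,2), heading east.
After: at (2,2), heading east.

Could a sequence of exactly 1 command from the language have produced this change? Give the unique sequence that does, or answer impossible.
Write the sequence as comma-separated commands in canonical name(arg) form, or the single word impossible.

key: heading stays E — the single command does not turn
t0: at (1,2), heading east
t=1 move(1) ⇒ at (2,2), heading east
uniquely the one of 7 1-step routes that fits.

move(1)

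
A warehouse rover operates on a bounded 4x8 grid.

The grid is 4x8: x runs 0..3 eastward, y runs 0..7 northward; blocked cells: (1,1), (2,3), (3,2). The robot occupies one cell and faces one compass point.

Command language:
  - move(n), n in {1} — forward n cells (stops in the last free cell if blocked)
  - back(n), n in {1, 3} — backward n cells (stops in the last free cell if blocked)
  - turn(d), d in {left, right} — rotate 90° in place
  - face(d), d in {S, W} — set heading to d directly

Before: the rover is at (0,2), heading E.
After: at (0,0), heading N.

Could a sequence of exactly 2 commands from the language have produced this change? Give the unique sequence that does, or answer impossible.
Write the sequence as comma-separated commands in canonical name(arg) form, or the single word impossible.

turn(left), back(3)

key: back(3) runs into the grid edge before its full distance
t0: at (0,2), heading E
t=1 turn(left) ⇒ at (0,2), heading N
t=2 back(3) ⇒ at (0,0), heading N
uniquely the one of 49 2-step routes that fits.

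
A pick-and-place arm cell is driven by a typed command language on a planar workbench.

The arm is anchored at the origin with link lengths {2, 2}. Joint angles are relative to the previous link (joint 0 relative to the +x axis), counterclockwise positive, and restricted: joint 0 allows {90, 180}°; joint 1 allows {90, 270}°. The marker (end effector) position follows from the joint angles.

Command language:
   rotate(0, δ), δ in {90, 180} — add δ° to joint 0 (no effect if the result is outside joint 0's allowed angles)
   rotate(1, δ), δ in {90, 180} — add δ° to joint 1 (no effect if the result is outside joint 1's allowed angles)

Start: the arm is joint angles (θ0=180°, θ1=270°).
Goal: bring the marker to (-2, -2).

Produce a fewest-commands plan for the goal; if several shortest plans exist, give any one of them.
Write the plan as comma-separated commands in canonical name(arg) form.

begin: joint angles (θ0=180°, θ1=270°)
[1] after rotate(1, 180): joint angles (θ0=180°, θ1=90°)
shorter routes all fall short; 1 is best.

rotate(1, 180)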